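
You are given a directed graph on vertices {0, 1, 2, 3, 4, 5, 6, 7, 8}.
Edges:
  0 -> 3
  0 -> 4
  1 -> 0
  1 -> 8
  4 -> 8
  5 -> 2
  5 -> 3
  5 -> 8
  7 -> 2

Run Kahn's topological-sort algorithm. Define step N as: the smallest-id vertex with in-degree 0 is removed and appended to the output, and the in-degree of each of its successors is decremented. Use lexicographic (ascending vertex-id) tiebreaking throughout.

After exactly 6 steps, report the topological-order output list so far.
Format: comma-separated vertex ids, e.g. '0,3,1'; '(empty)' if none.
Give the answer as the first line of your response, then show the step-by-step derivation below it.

1,0,4,5,3,6

step 1: output 1; order=[1]; indeg=(0,0,2,2,1,0,0,0,2)
step 2: output 0; order=[1,0]; indeg=(0,0,2,1,0,0,0,0,2)
step 3: output 4; order=[1,0,4]; indeg=(0,0,2,1,0,0,0,0,1)
step 4: output 5; order=[1,0,4,5]; indeg=(0,0,1,0,0,0,0,0,0)
step 5: output 3; order=[1,0,4,5,3]; indeg=(0,0,1,0,0,0,0,0,0)
step 6: output 6; order=[1,0,4,5,3,6]; indeg=(0,0,1,0,0,0,0,0,0)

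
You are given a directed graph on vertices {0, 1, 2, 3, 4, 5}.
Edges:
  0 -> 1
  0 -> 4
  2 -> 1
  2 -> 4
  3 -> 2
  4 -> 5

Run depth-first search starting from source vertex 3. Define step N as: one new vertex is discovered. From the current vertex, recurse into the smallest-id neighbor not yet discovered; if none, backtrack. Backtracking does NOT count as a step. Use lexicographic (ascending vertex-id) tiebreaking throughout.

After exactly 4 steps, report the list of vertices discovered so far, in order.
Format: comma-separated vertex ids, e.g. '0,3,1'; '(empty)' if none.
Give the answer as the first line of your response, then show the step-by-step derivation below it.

3,2,1,4

step 1: discover 3; path=3; order=3
step 2: discover 2; path=3>2; order=3,2
step 3: discover 1; path=3>2>1; order=3,2,1
step 4: discover 4; path=3>2>4; order=3,2,1,4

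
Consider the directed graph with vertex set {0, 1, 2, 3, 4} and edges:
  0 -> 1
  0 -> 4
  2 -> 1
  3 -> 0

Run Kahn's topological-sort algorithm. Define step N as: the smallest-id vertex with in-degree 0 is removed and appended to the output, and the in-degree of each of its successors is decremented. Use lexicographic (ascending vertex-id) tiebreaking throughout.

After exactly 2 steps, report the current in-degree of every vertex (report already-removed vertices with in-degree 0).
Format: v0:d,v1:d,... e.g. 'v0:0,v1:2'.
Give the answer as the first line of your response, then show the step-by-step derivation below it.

v0:0,v1:1,v2:0,v3:0,v4:1

step 1: output 2; order=[2]; indeg=(1,1,0,0,1)
step 2: output 3; order=[2,3]; indeg=(0,1,0,0,1)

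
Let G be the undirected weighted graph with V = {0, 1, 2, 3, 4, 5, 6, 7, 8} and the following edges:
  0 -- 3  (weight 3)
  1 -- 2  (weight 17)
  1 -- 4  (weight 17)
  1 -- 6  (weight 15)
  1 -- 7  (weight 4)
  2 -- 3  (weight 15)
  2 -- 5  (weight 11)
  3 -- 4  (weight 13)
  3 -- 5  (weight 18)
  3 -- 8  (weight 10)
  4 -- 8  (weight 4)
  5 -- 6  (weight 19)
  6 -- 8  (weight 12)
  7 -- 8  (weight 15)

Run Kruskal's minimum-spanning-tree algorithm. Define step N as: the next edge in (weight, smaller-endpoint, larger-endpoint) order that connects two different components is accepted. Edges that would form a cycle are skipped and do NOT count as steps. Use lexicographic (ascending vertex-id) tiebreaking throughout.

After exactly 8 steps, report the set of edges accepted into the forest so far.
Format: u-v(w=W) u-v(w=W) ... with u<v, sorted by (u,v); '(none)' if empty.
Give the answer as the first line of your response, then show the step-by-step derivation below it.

0-3(w=3) 1-6(w=15) 1-7(w=4) 2-3(w=15) 2-5(w=11) 3-8(w=10) 4-8(w=4) 6-8(w=12)

step 1: add edge 0-3 (w=3); MST = {0-3(w=3)}
step 2: add edge 1-7 (w=4); MST = {0-3(w=3) 1-7(w=4)}
step 3: add edge 4-8 (w=4); MST = {0-3(w=3) 1-7(w=4) 4-8(w=4)}
step 4: add edge 3-8 (w=10); MST = {0-3(w=3) 1-7(w=4) 3-8(w=10) 4-8(w=4)}
step 5: add edge 2-5 (w=11); MST = {0-3(w=3) 1-7(w=4) 2-5(w=11) 3-8(w=10) 4-8(w=4)}
step 6: add edge 6-8 (w=12); MST = {0-3(w=3) 1-7(w=4) 2-5(w=11) 3-8(w=10) 4-8(w=4) 6-8(w=12)}
step 7: add edge 1-6 (w=15); MST = {0-3(w=3) 1-6(w=15) 1-7(w=4) 2-5(w=11) 3-8(w=10) 4-8(w=4) 6-8(w=12)}
step 8: add edge 2-3 (w=15); MST = {0-3(w=3) 1-6(w=15) 1-7(w=4) 2-3(w=15) 2-5(w=11) 3-8(w=10) 4-8(w=4) 6-8(w=12)}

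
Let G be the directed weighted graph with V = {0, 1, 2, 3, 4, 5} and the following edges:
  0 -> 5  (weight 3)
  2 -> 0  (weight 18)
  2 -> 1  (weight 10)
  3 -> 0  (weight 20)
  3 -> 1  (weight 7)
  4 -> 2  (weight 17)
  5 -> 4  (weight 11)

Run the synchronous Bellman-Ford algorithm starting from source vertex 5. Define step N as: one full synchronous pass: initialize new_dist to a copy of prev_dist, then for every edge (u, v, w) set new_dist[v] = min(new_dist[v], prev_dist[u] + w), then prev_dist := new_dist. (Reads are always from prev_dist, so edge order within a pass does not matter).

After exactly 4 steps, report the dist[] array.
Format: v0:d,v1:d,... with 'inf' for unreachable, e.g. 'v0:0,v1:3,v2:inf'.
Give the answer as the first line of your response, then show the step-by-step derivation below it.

v0:46,v1:38,v2:28,v3:inf,v4:11,v5:0

step 1: dist = v0:inf,v1:inf,v2:inf,v3:inf,v4:11,v5:0
step 2: dist = v0:inf,v1:inf,v2:28,v3:inf,v4:11,v5:0
step 3: dist = v0:46,v1:38,v2:28,v3:inf,v4:11,v5:0
step 4: dist = v0:46,v1:38,v2:28,v3:inf,v4:11,v5:0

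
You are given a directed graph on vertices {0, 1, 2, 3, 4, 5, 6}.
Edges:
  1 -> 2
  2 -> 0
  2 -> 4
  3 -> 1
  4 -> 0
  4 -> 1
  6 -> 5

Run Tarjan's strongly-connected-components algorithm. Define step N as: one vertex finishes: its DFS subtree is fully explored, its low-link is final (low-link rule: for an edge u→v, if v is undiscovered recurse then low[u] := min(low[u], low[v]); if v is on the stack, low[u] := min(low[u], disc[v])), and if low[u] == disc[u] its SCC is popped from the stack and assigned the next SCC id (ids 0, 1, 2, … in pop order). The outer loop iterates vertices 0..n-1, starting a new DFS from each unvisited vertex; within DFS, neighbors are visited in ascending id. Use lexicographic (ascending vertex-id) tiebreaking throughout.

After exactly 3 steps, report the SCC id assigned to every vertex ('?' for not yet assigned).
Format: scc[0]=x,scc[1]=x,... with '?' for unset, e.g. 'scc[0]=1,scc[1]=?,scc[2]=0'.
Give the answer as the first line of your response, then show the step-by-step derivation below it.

scc[0]=0,scc[1]=?,scc[2]=?,scc[3]=?,scc[4]=?,scc[5]=?,scc[6]=?

step 1: low=(low[0]=0,low[1]=?,low[2]=?,low[3]=?,low[4]=?,low[5]=?,low[6]=?); scc=(scc[0]=0,scc[1]=?,scc[2]=?,scc[3]=?,scc[4]=?,scc[5]=?,scc[6]=?)
step 2: low=(low[0]=0,low[1]=1,low[2]=2,low[3]=?,low[4]=1,low[5]=?,low[6]=?); scc=(scc[0]=0,scc[1]=?,scc[2]=?,scc[3]=?,scc[4]=?,scc[5]=?,scc[6]=?)
step 3: low=(low[0]=0,low[1]=1,low[2]=1,low[3]=?,low[4]=1,low[5]=?,low[6]=?); scc=(scc[0]=0,scc[1]=?,scc[2]=?,scc[3]=?,scc[4]=?,scc[5]=?,scc[6]=?)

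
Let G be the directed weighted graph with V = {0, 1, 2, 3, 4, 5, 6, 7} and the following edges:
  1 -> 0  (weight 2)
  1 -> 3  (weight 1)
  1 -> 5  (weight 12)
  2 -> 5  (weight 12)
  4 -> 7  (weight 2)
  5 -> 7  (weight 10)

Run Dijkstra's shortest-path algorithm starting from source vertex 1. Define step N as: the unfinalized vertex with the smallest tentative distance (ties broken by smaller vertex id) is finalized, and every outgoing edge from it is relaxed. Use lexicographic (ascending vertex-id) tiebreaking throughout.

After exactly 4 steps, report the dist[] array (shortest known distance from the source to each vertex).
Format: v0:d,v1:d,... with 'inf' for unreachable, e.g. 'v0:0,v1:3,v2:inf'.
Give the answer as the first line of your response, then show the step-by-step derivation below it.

v0:2,v1:0,v2:inf,v3:1,v4:inf,v5:12,v6:inf,v7:22

step 1: dist = v0:2,v1:0,v2:inf,v3:1,v4:inf,v5:12,v6:inf,v7:inf
step 2: dist = v0:2,v1:0,v2:inf,v3:1,v4:inf,v5:12,v6:inf,v7:inf
step 3: dist = v0:2,v1:0,v2:inf,v3:1,v4:inf,v5:12,v6:inf,v7:inf
step 4: dist = v0:2,v1:0,v2:inf,v3:1,v4:inf,v5:12,v6:inf,v7:22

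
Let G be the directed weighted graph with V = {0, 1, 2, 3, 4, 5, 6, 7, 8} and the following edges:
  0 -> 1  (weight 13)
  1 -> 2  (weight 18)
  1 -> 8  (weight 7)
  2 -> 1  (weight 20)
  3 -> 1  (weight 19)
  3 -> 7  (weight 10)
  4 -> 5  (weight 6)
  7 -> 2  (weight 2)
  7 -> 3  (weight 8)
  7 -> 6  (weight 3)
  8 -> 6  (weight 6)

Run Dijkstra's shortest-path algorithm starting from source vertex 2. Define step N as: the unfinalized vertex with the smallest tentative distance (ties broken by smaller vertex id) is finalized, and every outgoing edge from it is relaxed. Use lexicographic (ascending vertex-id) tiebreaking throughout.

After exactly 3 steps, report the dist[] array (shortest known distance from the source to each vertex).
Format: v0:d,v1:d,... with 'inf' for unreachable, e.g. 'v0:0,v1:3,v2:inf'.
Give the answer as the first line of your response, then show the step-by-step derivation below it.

v0:inf,v1:20,v2:0,v3:inf,v4:inf,v5:inf,v6:33,v7:inf,v8:27

step 1: dist = v0:inf,v1:20,v2:0,v3:inf,v4:inf,v5:inf,v6:inf,v7:inf,v8:inf
step 2: dist = v0:inf,v1:20,v2:0,v3:inf,v4:inf,v5:inf,v6:inf,v7:inf,v8:27
step 3: dist = v0:inf,v1:20,v2:0,v3:inf,v4:inf,v5:inf,v6:33,v7:inf,v8:27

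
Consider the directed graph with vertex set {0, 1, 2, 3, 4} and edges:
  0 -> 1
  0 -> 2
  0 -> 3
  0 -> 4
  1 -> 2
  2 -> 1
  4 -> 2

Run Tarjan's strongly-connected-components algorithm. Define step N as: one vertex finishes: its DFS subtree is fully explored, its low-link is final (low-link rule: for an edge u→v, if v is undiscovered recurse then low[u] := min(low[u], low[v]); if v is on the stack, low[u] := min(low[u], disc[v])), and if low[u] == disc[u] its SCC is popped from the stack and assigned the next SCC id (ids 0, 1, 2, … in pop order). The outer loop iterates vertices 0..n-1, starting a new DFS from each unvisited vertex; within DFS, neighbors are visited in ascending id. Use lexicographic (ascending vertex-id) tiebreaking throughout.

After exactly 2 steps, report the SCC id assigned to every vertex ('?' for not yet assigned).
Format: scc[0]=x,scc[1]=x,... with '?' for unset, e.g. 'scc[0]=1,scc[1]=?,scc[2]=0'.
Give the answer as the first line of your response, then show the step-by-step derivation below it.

scc[0]=?,scc[1]=0,scc[2]=0,scc[3]=?,scc[4]=?

step 1: low=(low[0]=0,low[1]=1,low[2]=1,low[3]=?,low[4]=?); scc=(scc[0]=?,scc[1]=?,scc[2]=?,scc[3]=?,scc[4]=?)
step 2: low=(low[0]=0,low[1]=1,low[2]=1,low[3]=?,low[4]=?); scc=(scc[0]=?,scc[1]=0,scc[2]=0,scc[3]=?,scc[4]=?)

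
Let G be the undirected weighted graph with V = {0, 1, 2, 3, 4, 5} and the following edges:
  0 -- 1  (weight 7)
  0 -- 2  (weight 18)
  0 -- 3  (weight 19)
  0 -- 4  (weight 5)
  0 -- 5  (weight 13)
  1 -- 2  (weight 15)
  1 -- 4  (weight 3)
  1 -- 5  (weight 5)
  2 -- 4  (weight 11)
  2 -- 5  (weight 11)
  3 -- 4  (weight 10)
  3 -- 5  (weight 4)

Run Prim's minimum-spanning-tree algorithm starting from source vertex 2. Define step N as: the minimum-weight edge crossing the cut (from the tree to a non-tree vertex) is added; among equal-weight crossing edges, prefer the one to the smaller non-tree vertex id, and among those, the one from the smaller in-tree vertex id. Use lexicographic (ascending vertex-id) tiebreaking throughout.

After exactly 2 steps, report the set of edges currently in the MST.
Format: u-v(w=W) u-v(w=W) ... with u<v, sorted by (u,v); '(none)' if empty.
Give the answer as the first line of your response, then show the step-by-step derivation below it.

1-4(w=3) 2-4(w=11)

step 1: add edge 2-4 (w=11); MST = {2-4(w=11)}
step 2: add edge 1-4 (w=3); MST = {1-4(w=3) 2-4(w=11)}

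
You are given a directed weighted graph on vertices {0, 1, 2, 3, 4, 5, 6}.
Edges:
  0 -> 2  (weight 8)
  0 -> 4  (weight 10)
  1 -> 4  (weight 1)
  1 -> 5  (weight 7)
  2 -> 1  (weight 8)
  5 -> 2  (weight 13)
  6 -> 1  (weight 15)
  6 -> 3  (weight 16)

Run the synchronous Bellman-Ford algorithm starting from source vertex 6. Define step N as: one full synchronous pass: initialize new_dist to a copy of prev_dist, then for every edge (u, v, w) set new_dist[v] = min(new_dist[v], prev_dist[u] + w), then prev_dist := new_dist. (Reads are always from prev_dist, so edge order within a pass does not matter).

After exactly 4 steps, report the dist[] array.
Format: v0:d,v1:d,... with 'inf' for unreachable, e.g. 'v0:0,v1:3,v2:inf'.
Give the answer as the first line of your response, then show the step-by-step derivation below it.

v0:inf,v1:15,v2:35,v3:16,v4:16,v5:22,v6:0

step 1: dist = v0:inf,v1:15,v2:inf,v3:16,v4:inf,v5:inf,v6:0
step 2: dist = v0:inf,v1:15,v2:inf,v3:16,v4:16,v5:22,v6:0
step 3: dist = v0:inf,v1:15,v2:35,v3:16,v4:16,v5:22,v6:0
step 4: dist = v0:inf,v1:15,v2:35,v3:16,v4:16,v5:22,v6:0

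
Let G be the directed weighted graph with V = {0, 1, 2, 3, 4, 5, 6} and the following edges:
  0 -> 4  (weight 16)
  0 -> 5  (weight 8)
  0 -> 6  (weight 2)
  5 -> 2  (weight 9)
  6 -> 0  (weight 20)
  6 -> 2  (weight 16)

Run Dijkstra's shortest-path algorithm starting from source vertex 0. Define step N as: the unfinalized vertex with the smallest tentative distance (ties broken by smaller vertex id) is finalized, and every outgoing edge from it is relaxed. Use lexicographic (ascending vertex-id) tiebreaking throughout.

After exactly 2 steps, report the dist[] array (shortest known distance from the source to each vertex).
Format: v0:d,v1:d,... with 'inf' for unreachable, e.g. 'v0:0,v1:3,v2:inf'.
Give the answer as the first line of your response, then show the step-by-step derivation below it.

v0:0,v1:inf,v2:18,v3:inf,v4:16,v5:8,v6:2

step 1: dist = v0:0,v1:inf,v2:inf,v3:inf,v4:16,v5:8,v6:2
step 2: dist = v0:0,v1:inf,v2:18,v3:inf,v4:16,v5:8,v6:2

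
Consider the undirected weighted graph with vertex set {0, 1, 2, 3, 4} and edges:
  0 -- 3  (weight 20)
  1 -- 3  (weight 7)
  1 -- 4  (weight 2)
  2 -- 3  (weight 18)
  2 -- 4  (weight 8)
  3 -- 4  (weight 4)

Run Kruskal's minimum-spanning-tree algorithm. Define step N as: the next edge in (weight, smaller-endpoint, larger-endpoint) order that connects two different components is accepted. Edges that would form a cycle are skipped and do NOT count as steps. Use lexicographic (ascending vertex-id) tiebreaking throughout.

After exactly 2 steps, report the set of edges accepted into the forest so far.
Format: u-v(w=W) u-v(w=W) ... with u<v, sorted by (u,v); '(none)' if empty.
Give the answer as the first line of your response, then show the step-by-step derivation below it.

1-4(w=2) 3-4(w=4)

step 1: add edge 1-4 (w=2); MST = {1-4(w=2)}
step 2: add edge 3-4 (w=4); MST = {1-4(w=2) 3-4(w=4)}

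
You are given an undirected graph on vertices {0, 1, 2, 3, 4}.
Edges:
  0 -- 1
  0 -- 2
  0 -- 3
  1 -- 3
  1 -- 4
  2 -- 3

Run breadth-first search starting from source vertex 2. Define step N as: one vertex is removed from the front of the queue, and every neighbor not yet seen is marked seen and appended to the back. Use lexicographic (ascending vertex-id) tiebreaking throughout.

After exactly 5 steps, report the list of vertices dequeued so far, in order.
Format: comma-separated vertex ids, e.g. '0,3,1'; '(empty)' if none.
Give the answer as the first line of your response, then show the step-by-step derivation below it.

2,0,3,1,4

step 1: dequeue 2; queue=[0,3]; order=2
step 2: dequeue 0; queue=[3,1]; order=2,0
step 3: dequeue 3; queue=[1]; order=2,0,3
step 4: dequeue 1; queue=[4]; order=2,0,3,1
step 5: dequeue 4; queue=[(empty)]; order=2,0,3,1,4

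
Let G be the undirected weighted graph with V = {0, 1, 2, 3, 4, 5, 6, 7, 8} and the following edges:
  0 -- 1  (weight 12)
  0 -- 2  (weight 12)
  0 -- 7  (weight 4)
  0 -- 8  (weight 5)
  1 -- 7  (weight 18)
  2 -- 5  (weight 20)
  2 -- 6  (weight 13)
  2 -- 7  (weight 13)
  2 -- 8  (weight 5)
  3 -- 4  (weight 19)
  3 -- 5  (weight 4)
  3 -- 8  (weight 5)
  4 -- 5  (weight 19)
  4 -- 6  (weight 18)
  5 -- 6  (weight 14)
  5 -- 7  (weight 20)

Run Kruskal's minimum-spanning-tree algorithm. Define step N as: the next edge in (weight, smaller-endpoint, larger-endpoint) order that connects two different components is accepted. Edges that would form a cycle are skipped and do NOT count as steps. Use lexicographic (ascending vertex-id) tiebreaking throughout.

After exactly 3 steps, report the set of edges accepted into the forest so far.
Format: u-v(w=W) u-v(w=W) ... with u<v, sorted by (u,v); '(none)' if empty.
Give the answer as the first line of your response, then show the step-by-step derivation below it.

0-7(w=4) 0-8(w=5) 3-5(w=4)

step 1: add edge 0-7 (w=4); MST = {0-7(w=4)}
step 2: add edge 3-5 (w=4); MST = {0-7(w=4) 3-5(w=4)}
step 3: add edge 0-8 (w=5); MST = {0-7(w=4) 0-8(w=5) 3-5(w=4)}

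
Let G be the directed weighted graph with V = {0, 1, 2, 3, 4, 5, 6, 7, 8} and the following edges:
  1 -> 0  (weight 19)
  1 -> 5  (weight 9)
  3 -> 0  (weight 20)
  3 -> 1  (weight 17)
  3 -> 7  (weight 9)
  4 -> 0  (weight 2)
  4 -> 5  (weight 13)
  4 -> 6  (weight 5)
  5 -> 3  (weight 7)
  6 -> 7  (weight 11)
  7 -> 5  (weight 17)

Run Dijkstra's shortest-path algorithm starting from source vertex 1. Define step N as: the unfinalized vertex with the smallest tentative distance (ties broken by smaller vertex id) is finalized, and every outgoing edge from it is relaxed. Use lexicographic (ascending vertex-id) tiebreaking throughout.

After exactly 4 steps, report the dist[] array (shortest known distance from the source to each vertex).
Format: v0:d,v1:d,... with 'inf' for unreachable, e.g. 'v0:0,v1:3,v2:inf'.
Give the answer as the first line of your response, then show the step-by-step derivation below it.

v0:19,v1:0,v2:inf,v3:16,v4:inf,v5:9,v6:inf,v7:25,v8:inf

step 1: dist = v0:19,v1:0,v2:inf,v3:inf,v4:inf,v5:9,v6:inf,v7:inf,v8:inf
step 2: dist = v0:19,v1:0,v2:inf,v3:16,v4:inf,v5:9,v6:inf,v7:inf,v8:inf
step 3: dist = v0:19,v1:0,v2:inf,v3:16,v4:inf,v5:9,v6:inf,v7:25,v8:inf
step 4: dist = v0:19,v1:0,v2:inf,v3:16,v4:inf,v5:9,v6:inf,v7:25,v8:inf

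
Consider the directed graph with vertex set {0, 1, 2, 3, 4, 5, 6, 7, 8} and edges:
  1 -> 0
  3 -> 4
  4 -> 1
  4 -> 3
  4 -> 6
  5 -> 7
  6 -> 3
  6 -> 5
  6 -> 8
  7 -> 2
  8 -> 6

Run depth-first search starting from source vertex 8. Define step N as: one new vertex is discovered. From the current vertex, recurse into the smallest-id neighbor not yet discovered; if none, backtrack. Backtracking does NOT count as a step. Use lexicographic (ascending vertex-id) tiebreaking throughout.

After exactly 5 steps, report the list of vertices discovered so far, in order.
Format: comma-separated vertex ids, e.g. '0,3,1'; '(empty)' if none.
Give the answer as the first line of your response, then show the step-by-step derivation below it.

8,6,3,4,1

step 1: discover 8; path=8; order=8
step 2: discover 6; path=8>6; order=8,6
step 3: discover 3; path=8>6>3; order=8,6,3
step 4: discover 4; path=8>6>3>4; order=8,6,3,4
step 5: discover 1; path=8>6>3>4>1; order=8,6,3,4,1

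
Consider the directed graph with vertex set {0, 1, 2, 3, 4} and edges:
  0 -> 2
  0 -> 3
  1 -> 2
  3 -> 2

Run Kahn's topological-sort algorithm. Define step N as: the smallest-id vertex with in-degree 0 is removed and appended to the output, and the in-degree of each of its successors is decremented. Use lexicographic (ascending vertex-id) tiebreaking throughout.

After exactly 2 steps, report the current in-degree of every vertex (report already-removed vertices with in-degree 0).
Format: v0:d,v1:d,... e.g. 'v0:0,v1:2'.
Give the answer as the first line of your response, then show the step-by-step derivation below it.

v0:0,v1:0,v2:1,v3:0,v4:0

step 1: output 0; order=[0]; indeg=(0,0,2,0,0)
step 2: output 1; order=[0,1]; indeg=(0,0,1,0,0)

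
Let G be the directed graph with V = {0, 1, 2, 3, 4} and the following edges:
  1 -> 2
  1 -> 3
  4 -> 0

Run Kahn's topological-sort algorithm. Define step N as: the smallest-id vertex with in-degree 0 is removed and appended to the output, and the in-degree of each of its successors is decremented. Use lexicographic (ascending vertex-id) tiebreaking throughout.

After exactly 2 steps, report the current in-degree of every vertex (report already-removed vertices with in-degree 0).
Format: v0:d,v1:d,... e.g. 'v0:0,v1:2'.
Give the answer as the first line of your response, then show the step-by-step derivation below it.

v0:1,v1:0,v2:0,v3:0,v4:0

step 1: output 1; order=[1]; indeg=(1,0,0,0,0)
step 2: output 2; order=[1,2]; indeg=(1,0,0,0,0)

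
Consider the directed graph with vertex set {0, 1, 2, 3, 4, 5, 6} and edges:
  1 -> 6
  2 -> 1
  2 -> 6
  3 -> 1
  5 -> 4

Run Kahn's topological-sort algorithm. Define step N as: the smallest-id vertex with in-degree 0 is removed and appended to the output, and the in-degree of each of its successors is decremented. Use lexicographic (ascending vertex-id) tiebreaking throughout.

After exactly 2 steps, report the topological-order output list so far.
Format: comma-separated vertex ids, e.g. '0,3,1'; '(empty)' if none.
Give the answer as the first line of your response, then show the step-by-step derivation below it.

0,2

step 1: output 0; order=[0]; indeg=(0,2,0,0,1,0,2)
step 2: output 2; order=[0,2]; indeg=(0,1,0,0,1,0,1)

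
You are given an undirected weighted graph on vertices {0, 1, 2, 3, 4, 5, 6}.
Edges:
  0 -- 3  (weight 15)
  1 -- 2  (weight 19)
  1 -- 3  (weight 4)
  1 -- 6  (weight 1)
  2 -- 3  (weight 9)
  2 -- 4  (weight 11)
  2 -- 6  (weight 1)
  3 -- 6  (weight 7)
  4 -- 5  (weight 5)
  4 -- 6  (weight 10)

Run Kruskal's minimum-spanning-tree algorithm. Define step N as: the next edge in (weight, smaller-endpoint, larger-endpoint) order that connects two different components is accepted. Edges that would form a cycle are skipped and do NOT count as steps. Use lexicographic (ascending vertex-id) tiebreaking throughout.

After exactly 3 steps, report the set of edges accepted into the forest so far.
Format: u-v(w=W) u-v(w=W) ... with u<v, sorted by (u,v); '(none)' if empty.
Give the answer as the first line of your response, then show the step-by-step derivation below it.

1-3(w=4) 1-6(w=1) 2-6(w=1)

step 1: add edge 1-6 (w=1); MST = {1-6(w=1)}
step 2: add edge 2-6 (w=1); MST = {1-6(w=1) 2-6(w=1)}
step 3: add edge 1-3 (w=4); MST = {1-3(w=4) 1-6(w=1) 2-6(w=1)}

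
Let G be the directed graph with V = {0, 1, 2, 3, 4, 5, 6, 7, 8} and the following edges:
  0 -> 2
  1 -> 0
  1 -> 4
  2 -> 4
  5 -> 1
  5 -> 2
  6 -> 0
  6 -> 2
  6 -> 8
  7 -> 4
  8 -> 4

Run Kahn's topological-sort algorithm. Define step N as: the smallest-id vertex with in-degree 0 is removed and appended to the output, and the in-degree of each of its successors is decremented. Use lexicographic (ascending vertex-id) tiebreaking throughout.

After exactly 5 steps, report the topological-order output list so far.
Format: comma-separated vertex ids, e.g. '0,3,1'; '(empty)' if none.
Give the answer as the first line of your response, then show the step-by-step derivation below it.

3,5,1,6,0

step 1: output 3; order=[3]; indeg=(2,1,3,0,4,0,0,0,1)
step 2: output 5; order=[3,5]; indeg=(2,0,2,0,4,0,0,0,1)
step 3: output 1; order=[3,5,1]; indeg=(1,0,2,0,3,0,0,0,1)
step 4: output 6; order=[3,5,1,6]; indeg=(0,0,1,0,3,0,0,0,0)
step 5: output 0; order=[3,5,1,6,0]; indeg=(0,0,0,0,3,0,0,0,0)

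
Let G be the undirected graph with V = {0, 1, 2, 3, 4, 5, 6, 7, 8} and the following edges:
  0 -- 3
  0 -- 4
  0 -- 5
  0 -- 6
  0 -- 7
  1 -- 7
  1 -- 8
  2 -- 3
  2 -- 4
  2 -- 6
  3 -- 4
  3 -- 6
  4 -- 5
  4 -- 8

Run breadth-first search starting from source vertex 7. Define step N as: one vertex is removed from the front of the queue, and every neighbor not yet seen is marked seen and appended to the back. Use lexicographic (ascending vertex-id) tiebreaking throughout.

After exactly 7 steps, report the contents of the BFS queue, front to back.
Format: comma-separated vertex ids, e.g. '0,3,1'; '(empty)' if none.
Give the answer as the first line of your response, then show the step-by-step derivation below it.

8,2

step 1: dequeue 7; queue=[0,1]; order=7
step 2: dequeue 0; queue=[1,3,4,5,6]; order=7,0
step 3: dequeue 1; queue=[3,4,5,6,8]; order=7,0,1
step 4: dequeue 3; queue=[4,5,6,8,2]; order=7,0,1,3
step 5: dequeue 4; queue=[5,6,8,2]; order=7,0,1,3,4
step 6: dequeue 5; queue=[6,8,2]; order=7,0,1,3,4,5
step 7: dequeue 6; queue=[8,2]; order=7,0,1,3,4,5,6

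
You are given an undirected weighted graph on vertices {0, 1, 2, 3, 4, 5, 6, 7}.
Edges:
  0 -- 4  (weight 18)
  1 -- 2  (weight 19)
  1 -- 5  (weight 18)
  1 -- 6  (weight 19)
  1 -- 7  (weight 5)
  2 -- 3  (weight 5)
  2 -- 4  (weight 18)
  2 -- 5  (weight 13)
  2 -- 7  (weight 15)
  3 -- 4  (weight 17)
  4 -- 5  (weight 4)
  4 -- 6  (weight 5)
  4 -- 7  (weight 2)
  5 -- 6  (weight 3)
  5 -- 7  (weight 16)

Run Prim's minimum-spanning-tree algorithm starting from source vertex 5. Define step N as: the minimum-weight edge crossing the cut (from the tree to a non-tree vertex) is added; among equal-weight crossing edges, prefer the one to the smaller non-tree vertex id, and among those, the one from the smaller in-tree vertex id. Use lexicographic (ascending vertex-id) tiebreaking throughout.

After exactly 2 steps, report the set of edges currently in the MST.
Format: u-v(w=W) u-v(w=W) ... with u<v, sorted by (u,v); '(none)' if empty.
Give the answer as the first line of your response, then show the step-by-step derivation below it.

4-5(w=4) 5-6(w=3)

step 1: add edge 5-6 (w=3); MST = {5-6(w=3)}
step 2: add edge 4-5 (w=4); MST = {4-5(w=4) 5-6(w=3)}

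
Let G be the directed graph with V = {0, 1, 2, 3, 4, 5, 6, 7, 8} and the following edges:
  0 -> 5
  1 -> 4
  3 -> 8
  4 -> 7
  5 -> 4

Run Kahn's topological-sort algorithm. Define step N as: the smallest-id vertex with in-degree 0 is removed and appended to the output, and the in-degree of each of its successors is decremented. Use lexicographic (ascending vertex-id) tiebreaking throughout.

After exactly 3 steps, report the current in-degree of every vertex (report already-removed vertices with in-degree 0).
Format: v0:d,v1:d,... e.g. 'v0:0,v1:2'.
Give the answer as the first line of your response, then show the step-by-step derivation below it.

v0:0,v1:0,v2:0,v3:0,v4:1,v5:0,v6:0,v7:1,v8:1

step 1: output 0; order=[0]; indeg=(0,0,0,0,2,0,0,1,1)
step 2: output 1; order=[0,1]; indeg=(0,0,0,0,1,0,0,1,1)
step 3: output 2; order=[0,1,2]; indeg=(0,0,0,0,1,0,0,1,1)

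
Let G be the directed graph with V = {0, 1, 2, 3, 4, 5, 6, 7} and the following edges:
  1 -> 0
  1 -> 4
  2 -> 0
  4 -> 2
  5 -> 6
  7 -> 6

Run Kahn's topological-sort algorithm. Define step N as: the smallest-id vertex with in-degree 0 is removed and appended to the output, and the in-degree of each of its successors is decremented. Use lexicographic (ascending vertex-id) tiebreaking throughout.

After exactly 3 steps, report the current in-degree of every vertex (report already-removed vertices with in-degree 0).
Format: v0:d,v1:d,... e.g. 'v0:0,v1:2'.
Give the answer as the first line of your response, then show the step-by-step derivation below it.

v0:1,v1:0,v2:0,v3:0,v4:0,v5:0,v6:2,v7:0

step 1: output 1; order=[1]; indeg=(1,0,1,0,0,0,2,0)
step 2: output 3; order=[1,3]; indeg=(1,0,1,0,0,0,2,0)
step 3: output 4; order=[1,3,4]; indeg=(1,0,0,0,0,0,2,0)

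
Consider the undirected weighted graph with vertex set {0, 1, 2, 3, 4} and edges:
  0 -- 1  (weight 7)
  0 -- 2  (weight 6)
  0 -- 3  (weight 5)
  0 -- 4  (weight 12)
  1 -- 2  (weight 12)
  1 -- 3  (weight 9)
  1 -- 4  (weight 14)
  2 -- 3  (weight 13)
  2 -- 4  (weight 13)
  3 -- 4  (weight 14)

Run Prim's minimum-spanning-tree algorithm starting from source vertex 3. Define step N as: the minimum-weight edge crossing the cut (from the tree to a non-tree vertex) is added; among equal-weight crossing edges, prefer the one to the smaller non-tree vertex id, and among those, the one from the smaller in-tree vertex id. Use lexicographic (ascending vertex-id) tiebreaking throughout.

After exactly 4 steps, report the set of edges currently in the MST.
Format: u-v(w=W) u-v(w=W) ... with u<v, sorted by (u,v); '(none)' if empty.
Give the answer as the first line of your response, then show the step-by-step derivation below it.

0-1(w=7) 0-2(w=6) 0-3(w=5) 0-4(w=12)

step 1: add edge 0-3 (w=5); MST = {0-3(w=5)}
step 2: add edge 0-2 (w=6); MST = {0-2(w=6) 0-3(w=5)}
step 3: add edge 0-1 (w=7); MST = {0-1(w=7) 0-2(w=6) 0-3(w=5)}
step 4: add edge 0-4 (w=12); MST = {0-1(w=7) 0-2(w=6) 0-3(w=5) 0-4(w=12)}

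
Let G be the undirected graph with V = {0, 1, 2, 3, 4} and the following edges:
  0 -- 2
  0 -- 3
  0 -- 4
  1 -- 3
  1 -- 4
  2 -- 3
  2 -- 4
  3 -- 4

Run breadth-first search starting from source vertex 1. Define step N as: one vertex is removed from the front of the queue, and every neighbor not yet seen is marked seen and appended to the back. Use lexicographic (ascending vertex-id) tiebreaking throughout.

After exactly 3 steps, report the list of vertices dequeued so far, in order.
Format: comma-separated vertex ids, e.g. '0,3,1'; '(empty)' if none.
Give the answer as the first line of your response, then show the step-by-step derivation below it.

1,3,4

step 1: dequeue 1; queue=[3,4]; order=1
step 2: dequeue 3; queue=[4,0,2]; order=1,3
step 3: dequeue 4; queue=[0,2]; order=1,3,4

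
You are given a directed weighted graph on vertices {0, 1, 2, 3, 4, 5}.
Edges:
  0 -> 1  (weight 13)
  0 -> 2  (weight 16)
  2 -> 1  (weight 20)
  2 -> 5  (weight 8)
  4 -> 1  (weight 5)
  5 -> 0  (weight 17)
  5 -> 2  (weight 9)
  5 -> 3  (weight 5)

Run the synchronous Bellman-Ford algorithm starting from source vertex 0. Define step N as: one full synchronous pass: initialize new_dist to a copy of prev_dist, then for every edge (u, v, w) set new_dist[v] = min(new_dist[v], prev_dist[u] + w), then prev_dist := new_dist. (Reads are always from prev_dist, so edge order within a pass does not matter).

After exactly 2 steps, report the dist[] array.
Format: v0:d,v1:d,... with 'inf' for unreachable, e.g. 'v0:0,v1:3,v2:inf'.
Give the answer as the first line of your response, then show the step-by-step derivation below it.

v0:0,v1:13,v2:16,v3:inf,v4:inf,v5:24

step 1: dist = v0:0,v1:13,v2:16,v3:inf,v4:inf,v5:inf
step 2: dist = v0:0,v1:13,v2:16,v3:inf,v4:inf,v5:24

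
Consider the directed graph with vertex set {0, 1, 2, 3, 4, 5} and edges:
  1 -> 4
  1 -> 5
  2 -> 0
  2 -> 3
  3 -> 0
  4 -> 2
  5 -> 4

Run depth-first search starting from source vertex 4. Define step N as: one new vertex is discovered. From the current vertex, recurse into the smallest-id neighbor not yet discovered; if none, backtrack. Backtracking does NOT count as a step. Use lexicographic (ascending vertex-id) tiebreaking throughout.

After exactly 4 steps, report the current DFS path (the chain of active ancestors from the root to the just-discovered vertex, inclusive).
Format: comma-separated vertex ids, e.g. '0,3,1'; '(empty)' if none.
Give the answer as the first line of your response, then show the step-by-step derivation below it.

4,2,3

step 1: discover 4; path=4; order=4
step 2: discover 2; path=4>2; order=4,2
step 3: discover 0; path=4>2>0; order=4,2,0
step 4: discover 3; path=4>2>3; order=4,2,0,3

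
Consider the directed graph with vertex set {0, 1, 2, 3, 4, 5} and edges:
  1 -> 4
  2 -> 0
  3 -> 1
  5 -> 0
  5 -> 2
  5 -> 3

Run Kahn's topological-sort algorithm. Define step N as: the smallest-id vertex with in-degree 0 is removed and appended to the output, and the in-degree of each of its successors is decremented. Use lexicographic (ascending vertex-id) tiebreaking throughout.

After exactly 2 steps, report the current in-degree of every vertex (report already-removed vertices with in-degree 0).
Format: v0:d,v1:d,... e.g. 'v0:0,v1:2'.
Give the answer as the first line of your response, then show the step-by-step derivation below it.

v0:0,v1:1,v2:0,v3:0,v4:1,v5:0

step 1: output 5; order=[5]; indeg=(1,1,0,0,1,0)
step 2: output 2; order=[5,2]; indeg=(0,1,0,0,1,0)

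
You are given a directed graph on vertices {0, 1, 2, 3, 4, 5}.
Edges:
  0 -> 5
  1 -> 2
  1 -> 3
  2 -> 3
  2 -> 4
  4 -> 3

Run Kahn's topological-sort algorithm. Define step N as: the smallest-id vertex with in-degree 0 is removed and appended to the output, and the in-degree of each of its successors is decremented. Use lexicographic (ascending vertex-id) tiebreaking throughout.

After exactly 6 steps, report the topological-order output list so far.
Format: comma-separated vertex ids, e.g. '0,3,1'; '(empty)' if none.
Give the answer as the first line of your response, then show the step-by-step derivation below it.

0,1,2,4,3,5

step 1: output 0; order=[0]; indeg=(0,0,1,3,1,0)
step 2: output 1; order=[0,1]; indeg=(0,0,0,2,1,0)
step 3: output 2; order=[0,1,2]; indeg=(0,0,0,1,0,0)
step 4: output 4; order=[0,1,2,4]; indeg=(0,0,0,0,0,0)
step 5: output 3; order=[0,1,2,4,3]; indeg=(0,0,0,0,0,0)
step 6: output 5; order=[0,1,2,4,3,5]; indeg=(0,0,0,0,0,0)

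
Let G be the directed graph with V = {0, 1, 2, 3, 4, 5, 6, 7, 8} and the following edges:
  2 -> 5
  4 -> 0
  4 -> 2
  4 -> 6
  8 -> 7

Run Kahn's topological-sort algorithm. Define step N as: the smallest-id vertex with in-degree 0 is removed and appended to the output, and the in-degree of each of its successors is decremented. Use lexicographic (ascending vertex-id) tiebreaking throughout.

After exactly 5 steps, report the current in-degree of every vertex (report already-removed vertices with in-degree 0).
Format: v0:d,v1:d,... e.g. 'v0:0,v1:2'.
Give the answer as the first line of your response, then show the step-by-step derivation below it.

v0:0,v1:0,v2:0,v3:0,v4:0,v5:0,v6:0,v7:1,v8:0

step 1: output 1; order=[1]; indeg=(1,0,1,0,0,1,1,1,0)
step 2: output 3; order=[1,3]; indeg=(1,0,1,0,0,1,1,1,0)
step 3: output 4; order=[1,3,4]; indeg=(0,0,0,0,0,1,0,1,0)
step 4: output 0; order=[1,3,4,0]; indeg=(0,0,0,0,0,1,0,1,0)
step 5: output 2; order=[1,3,4,0,2]; indeg=(0,0,0,0,0,0,0,1,0)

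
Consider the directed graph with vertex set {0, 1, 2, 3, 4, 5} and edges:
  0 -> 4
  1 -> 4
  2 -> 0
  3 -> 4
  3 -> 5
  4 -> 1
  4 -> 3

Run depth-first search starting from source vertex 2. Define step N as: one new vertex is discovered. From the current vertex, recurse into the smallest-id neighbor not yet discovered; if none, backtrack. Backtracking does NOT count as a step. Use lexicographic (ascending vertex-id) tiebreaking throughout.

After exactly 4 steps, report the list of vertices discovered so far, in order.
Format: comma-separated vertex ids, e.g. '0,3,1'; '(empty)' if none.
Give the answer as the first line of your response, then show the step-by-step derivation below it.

2,0,4,1

step 1: discover 2; path=2; order=2
step 2: discover 0; path=2>0; order=2,0
step 3: discover 4; path=2>0>4; order=2,0,4
step 4: discover 1; path=2>0>4>1; order=2,0,4,1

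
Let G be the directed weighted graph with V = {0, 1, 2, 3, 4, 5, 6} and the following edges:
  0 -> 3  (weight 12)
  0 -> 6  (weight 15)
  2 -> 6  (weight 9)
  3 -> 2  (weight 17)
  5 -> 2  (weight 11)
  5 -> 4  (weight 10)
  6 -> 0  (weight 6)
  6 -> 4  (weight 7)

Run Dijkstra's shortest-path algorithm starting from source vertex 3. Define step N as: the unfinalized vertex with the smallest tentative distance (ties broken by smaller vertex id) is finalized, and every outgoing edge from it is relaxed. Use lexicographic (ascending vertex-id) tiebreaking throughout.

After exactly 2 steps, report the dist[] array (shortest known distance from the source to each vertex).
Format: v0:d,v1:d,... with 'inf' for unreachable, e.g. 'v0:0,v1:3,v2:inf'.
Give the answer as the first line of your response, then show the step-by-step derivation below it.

v0:inf,v1:inf,v2:17,v3:0,v4:inf,v5:inf,v6:26

step 1: dist = v0:inf,v1:inf,v2:17,v3:0,v4:inf,v5:inf,v6:inf
step 2: dist = v0:inf,v1:inf,v2:17,v3:0,v4:inf,v5:inf,v6:26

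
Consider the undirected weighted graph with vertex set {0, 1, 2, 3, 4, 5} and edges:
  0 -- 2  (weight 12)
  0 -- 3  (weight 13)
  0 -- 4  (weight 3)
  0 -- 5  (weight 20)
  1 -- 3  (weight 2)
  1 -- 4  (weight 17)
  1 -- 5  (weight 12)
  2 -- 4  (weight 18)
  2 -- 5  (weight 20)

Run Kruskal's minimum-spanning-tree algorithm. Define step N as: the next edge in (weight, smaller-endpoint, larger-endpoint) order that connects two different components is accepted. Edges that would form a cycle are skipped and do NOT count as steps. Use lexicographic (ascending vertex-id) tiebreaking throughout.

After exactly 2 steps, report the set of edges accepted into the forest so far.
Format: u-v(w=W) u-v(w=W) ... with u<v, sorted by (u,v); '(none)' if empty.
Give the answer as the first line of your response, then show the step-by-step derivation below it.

0-4(w=3) 1-3(w=2)

step 1: add edge 1-3 (w=2); MST = {1-3(w=2)}
step 2: add edge 0-4 (w=3); MST = {0-4(w=3) 1-3(w=2)}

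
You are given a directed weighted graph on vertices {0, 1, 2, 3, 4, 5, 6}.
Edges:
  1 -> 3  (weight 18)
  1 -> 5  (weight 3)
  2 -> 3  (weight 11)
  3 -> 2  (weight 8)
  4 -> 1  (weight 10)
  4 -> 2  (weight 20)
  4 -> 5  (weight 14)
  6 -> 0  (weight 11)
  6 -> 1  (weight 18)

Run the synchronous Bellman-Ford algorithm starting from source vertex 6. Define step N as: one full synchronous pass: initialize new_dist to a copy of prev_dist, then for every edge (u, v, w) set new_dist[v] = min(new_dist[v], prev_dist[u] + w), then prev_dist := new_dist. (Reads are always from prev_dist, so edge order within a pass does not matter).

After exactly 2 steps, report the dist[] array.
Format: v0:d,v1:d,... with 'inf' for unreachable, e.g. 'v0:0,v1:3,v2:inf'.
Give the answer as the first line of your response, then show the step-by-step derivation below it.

v0:11,v1:18,v2:inf,v3:36,v4:inf,v5:21,v6:0

step 1: dist = v0:11,v1:18,v2:inf,v3:inf,v4:inf,v5:inf,v6:0
step 2: dist = v0:11,v1:18,v2:inf,v3:36,v4:inf,v5:21,v6:0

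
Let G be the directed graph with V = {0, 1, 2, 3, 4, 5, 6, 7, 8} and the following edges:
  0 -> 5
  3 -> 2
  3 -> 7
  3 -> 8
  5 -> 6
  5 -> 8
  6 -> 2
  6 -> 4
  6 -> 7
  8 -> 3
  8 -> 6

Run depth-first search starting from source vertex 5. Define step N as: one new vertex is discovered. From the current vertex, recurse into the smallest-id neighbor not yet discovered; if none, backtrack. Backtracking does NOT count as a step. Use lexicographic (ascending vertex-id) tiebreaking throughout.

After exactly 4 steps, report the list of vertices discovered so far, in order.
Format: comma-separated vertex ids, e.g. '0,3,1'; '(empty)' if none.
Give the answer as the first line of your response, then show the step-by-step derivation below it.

5,6,2,4

step 1: discover 5; path=5; order=5
step 2: discover 6; path=5>6; order=5,6
step 3: discover 2; path=5>6>2; order=5,6,2
step 4: discover 4; path=5>6>4; order=5,6,2,4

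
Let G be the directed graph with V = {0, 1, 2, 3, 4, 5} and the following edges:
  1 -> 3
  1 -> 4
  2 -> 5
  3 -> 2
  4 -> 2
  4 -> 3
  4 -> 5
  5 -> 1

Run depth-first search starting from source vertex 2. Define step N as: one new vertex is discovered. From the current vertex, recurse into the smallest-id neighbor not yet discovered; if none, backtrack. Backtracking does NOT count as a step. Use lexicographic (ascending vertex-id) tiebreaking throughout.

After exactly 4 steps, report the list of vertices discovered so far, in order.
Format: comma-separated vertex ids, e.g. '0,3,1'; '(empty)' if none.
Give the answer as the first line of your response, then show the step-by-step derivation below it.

2,5,1,3

step 1: discover 2; path=2; order=2
step 2: discover 5; path=2>5; order=2,5
step 3: discover 1; path=2>5>1; order=2,5,1
step 4: discover 3; path=2>5>1>3; order=2,5,1,3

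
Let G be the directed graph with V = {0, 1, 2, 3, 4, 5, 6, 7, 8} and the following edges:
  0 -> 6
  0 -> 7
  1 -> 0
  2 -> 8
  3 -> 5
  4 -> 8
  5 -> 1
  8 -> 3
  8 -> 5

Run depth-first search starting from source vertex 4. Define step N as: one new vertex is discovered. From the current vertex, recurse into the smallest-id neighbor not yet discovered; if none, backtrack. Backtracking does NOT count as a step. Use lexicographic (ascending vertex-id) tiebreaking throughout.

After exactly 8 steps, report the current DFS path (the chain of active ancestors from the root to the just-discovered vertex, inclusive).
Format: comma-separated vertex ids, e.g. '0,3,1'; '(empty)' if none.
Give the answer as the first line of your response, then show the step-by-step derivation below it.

4,8,3,5,1,0,7

step 1: discover 4; path=4; order=4
step 2: discover 8; path=4>8; order=4,8
step 3: discover 3; path=4>8>3; order=4,8,3
step 4: discover 5; path=4>8>3>5; order=4,8,3,5
step 5: discover 1; path=4>8>3>5>1; order=4,8,3,5,1
step 6: discover 0; path=4>8>3>5>1>0; order=4,8,3,5,1,0
step 7: discover 6; path=4>8>3>5>1>0>6; order=4,8,3,5,1,0,6
step 8: discover 7; path=4>8>3>5>1>0>7; order=4,8,3,5,1,0,6,7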